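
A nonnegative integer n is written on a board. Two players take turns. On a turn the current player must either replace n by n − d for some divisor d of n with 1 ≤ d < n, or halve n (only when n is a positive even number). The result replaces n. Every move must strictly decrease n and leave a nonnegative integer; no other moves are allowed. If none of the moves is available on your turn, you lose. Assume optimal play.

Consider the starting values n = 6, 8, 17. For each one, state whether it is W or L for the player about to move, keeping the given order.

Work bottom-up. With no move the player to move loses. Otherwise the position is W if at least one move leads to an L position for the opponent, and L if every move leads to a W.
n=0: no move → L
n=1: no move → L
n=2: W (go to 1, an L position)
n=3: L (sole option 2(W) is W)
n=4: W (go to 3, an L position)
n=5: L (sole option 4(W) is W)
n=6: W (go to 3, an L position)
n=7: L (sole option 6(W) is W)
n=8: W (go to 7, an L position)
n=9: L (options 6(W), 8(W) are all W)
n=10: W (go to 5, an L position)
n=11: L (sole option 10(W) is W)
n=12: W (go to 9, an L position)
n=13: L (sole option 12(W) is W)
n=14: W (go to 7, an L position)
n=15: L (options 10(W), 12(W), 14(W) are all W)
n=16: W (go to 15, an L position)
n=17: L (sole option 16(W) is W)

6: W, 8: W, 17: L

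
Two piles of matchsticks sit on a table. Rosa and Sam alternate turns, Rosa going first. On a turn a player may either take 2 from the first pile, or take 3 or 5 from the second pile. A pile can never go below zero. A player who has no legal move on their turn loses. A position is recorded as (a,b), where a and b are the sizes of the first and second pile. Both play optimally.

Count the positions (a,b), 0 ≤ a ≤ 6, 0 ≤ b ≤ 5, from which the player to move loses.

Classify positions by backward induction: terminal positions (no move available) are L. From any other position, the mover wins iff some move reaches an L.
Every move lowers a or b (never raises either), so fill the grid row by row in increasing a, and left to right within a row: each cell's successors are then already labelled.
      b=0  b=1  b=2  b=3  b=4  b=5
a=0:    L    L    L    W    W    W
a=1:    L    L    L    W    W    W
a=2:    W    W    W    L    L    L
a=3:    W    W    W    L    L    L
a=4:    L    L    L    W    W    W
a=5:    L    L    L    W    W    W
a=6:    W    W    W    L    L    L
Cells with no legal move (terminal, hence L): (0,0), (0,1), (0,2), (1,0), (1,1), (1,2).
The remaining L cells, each justified by listing all of its moves:
(2,3): →(0,3)(W), (2,0)(W) — all W, so L
(2,4): →(0,4)(W), (2,1)(W) — all W, so L
(2,5): →(0,5)(W), (2,2)(W), (2,0)(W) — all W, so L
(3,3): →(1,3)(W), (3,0)(W) — all W, so L
(3,4): →(1,4)(W), (3,1)(W) — all W, so L
(3,5): →(1,5)(W), (3,2)(W), (3,0)(W) — all W, so L
(4,0): →(2,0)(W) only, which is W, so L
(4,1): →(2,1)(W) only, which is W, so L
(4,2): →(2,2)(W) only, which is W, so L
(5,0): →(3,0)(W) only, which is W, so L
(5,1): →(3,1)(W) only, which is W, so L
(5,2): →(3,2)(W) only, which is W, so L
(6,3): →(4,3)(W), (6,0)(W) — all W, so L
(6,4): →(4,4)(W), (6,1)(W) — all W, so L
(6,5): →(4,5)(W), (6,2)(W), (6,0)(W) — all W, so L
Every other cell has at least one move into one of the L cells above, so it is W.
L cells per row: a=0: 3, a=1: 3, a=2: 3, a=3: 3, a=4: 3, a=5: 3, a=6: 3; total 21.

21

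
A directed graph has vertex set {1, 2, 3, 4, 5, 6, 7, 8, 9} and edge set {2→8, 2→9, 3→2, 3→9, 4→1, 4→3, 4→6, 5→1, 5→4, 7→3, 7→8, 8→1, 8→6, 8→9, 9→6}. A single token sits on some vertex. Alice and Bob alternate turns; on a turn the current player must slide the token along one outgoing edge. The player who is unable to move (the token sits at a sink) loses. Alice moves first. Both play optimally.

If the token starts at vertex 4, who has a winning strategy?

Alice wins.

Positions with no move are L. A position that does have a move is losing for the player to move precisely when every available move leads to a winning position for the opponent. Fill in the labels:
Every edge goes from a vertex to one that appears earlier in the order 1, 6, 9, 8, 2, 3, 7, 4, 5, so processing vertices in that order labels each vertex after all of its successors.
1: no outgoing edge → L
6: no outgoing edge → L
9: →6(L), so W
8: →6(L), so W
2: →8(W), 9(W) — all W, so L
3: →2(L), so W
7: →3(W), 8(W) — all W, so L
4: →6(L), so W
5: →1(L), so W
The starting position 4 is W: Alice should move to 6, handing over an L position.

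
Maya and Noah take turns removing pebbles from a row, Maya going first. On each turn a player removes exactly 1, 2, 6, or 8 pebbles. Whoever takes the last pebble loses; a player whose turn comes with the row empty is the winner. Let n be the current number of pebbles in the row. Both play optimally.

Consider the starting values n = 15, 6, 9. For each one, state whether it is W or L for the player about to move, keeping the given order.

15: L, 6: W, 9: W

Work bottom-up. With no move the player to move wins. Otherwise the position is W if at least one move leads to an L position for the opponent, and L if every move leads to a W.
n=0: no move; the opponent has just taken the last pebble and therefore loses → W
n=1: L (sole option 0(W) is W)
n=2: W (go to 1, an L position)
n=3: W (go to 1, an L position)
n=4: L (options 3(W), 2(W) are all W)
n=5: W (go to 4, an L position)
n=6: W (go to 4, an L position)
n=7: W (go to 1, an L position)
n=8: L (options 7(W), 6(W), 2(W), 0(W) are all W)
n=9: W (go to 8, an L position)
n=10: W (go to 8, an L position)
n=11: L (options 10(W), 9(W), 5(W), 3(W) are all W)
n=12: W (go to 11, an L position)
n=13: W (go to 11, an L position)
n=14: W (go to 8, an L position)
n=15: L (options 14(W), 13(W), 9(W), 7(W) are all W)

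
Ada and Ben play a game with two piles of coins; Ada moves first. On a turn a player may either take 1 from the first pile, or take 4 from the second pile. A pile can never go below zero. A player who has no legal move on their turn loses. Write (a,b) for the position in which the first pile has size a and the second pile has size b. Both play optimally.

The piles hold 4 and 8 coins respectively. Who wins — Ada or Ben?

Ben wins.

Classify positions by backward induction: terminal positions (no move available) are L. From any other position, the mover wins iff some move reaches an L.
No move ever increases a pile, so every position that can arise here has a ≤ 4 and b ≤ 8; it is enough to label the cells with 0 ≤ a ≤ 4 and 0 ≤ b ≤ 8.
Every move lowers a or b (never raises either), so fill the grid row by row in increasing a, and left to right within a row: each cell's successors are then already labelled.
      b=0  b=1  b=2  b=3  b=4  b=5  b=6  b=7  b=8
a=0:    L    L    L    L    W    W    W    W    L
a=1:    W    W    W    W    L    L    L    L    W
a=2:    L    L    L    L    W    W    W    W    L
a=3:    W    W    W    W    L    L    L    L    W
a=4:    L    L    L    L    W    W    W    W    L
Cells with no legal move (terminal, hence L): (0,0), (0,1), (0,2), (0,3).
The remaining L cells, each justified by listing all of its moves:
(0,8): the only move is to (0,4)(W), a W ⇒ L
(1,4): moves to (0,4)(W), (1,0)(W); every one is W ⇒ L
(1,5): moves to (0,5)(W), (1,1)(W); every one is W ⇒ L
(1,6): moves to (0,6)(W), (1,2)(W); every one is W ⇒ L
(1,7): moves to (0,7)(W), (1,3)(W); every one is W ⇒ L
(2,0): the only move is to (1,0)(W), a W ⇒ L
(2,1): the only move is to (1,1)(W), a W ⇒ L
(2,2): the only move is to (1,2)(W), a W ⇒ L
(2,3): the only move is to (1,3)(W), a W ⇒ L
(2,8): moves to (1,8)(W), (2,4)(W); every one is W ⇒ L
(3,4): moves to (2,4)(W), (3,0)(W); every one is W ⇒ L
(3,5): moves to (2,5)(W), (3,1)(W); every one is W ⇒ L
(3,6): moves to (2,6)(W), (3,2)(W); every one is W ⇒ L
(3,7): moves to (2,7)(W), (3,3)(W); every one is W ⇒ L
(4,0): the only move is to (3,0)(W), a W ⇒ L
(4,1): the only move is to (3,1)(W), a W ⇒ L
(4,2): the only move is to (3,2)(W), a W ⇒ L
(4,3): the only move is to (3,3)(W), a W ⇒ L
(4,8): moves to (3,8)(W), (4,4)(W); every one is W ⇒ L
Every other cell has at least one move into one of the L cells above, so it is W.
The starting position (4,8) is L: whatever Ada does, the opponent receives a W position.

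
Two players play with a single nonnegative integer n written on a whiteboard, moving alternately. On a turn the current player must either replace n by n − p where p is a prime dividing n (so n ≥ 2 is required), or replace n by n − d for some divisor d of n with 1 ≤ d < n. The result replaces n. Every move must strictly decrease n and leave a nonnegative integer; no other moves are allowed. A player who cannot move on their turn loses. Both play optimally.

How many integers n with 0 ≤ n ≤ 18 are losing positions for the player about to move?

Positions with no move are L. A position that does have a move is losing for the player to move precisely when every available move leads to a winning position for the opponent. Fill in the labels:
n=0: no move → L
n=1: no move → L
n=2: reaches L-position 0 → W
n=3: reaches L-position 0 → W
n=4: only reaches 2(W), 3(W), all W → L
n=5: reaches L-position 0 → W
n=6: reaches L-position 4 → W
n=7: reaches L-position 0 → W
n=8: reaches L-position 4 → W
n=9: only reaches 6(W), 8(W), all W → L
n=10: reaches L-position 9 → W
n=11: reaches L-position 0 → W
n=12: reaches L-position 9 → W
n=13: reaches L-position 0 → W
n=14: only reaches 7(W), 12(W), 13(W), all W → L
n=15: reaches L-position 14 → W
n=16: reaches L-position 14 → W
n=17: reaches L-position 0 → W
n=18: reaches L-position 9 → W
L entries with 0 ≤ n ≤ 18: n = 0, 1, 4, 9, 14; that makes 5.

5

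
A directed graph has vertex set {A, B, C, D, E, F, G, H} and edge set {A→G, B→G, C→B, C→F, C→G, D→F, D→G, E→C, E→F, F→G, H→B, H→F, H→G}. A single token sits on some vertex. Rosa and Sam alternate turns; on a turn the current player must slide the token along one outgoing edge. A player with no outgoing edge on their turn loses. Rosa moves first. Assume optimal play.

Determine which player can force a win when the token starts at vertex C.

Rosa wins.

Classify positions by backward induction: terminal positions (no move available) are L. From any other position, the mover wins iff some move reaches an L.
Every edge goes from a vertex to one that appears earlier in the order G, F, B, C, D, H, A, E, so processing vertices in that order labels each vertex after all of its successors.
G: no outgoing edge → L
F: can move to G, which is L ⇒ W
B: can move to G, which is L ⇒ W
C: can move to G, which is L ⇒ W
D: can move to G, which is L ⇒ W
H: can move to G, which is L ⇒ W
A: can move to G, which is L ⇒ W
E: moves to C(W), F(W); every one is W ⇒ L
The starting position C is W: Rosa should move to G, handing over an L position.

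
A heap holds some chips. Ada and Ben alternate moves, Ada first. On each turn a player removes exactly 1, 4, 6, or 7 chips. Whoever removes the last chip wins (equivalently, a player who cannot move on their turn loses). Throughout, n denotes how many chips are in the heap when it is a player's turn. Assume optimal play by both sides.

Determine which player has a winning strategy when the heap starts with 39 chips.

Use the standard recursion: the mover loses at a terminal position; elsewhere, the mover wins exactly when some move hands the opponent an L position.
n=0: no move → L
n=1: →0(L), so W
n=2: →1(W) only, which is W, so L
n=3: →2(L), so W
n=4: →0(L), so W
n=5: →4(W), 1(W) — all W, so L
n=6: →5(L), so W
n=7: →0(L), so W
n=8: →2(L), so W
n=9: →5(L), so W
n=10: →9(W), 6(W), 4(W), 3(W) — all W, so L
n=11: →10(L), so W
n=12: →5(L), so W
n=13: →12(W), 9(W), 7(W), 6(W) — all W, so L
n=14: →13(L), so W
n=15: →14(W), 11(W), 9(W), 8(W) — all W, so L
n=16: →15(L), so W
n=17: →13(L), so W
n=18: →17(W), 14(W), 12(W), 11(W) — all W, so L
n=19: →18(L), so W
n=20: →13(L), so W
n=21: →15(L), so W
n=22: →18(L), so W
n=23: →22(W), 19(W), 17(W), 16(W) — all W, so L
n=24: →23(L), so W
n=25: →18(L), so W
n=26: →25(W), 22(W), 20(W), 19(W) — all W, so L
n=27: →26(L), so W
n=28: →27(W), 24(W), 22(W), 21(W) — all W, so L
n=29: →28(L), so W
n=30: →26(L), so W
n=31: →30(W), 27(W), 25(W), 24(W) — all W, so L
n=32: →31(L), so W
n=33: →26(L), so W
n=34: →28(L), so W
n=35: →31(L), so W
n=36: →35(W), 32(W), 30(W), 29(W) — all W, so L
n=37: →36(L), so W
n=38: →31(L), so W
n=39: →38(W), 35(W), 33(W), 32(W) — all W, so L
The starting position 39 is L: whatever Ada does, the opponent receives a W position.

Ben wins.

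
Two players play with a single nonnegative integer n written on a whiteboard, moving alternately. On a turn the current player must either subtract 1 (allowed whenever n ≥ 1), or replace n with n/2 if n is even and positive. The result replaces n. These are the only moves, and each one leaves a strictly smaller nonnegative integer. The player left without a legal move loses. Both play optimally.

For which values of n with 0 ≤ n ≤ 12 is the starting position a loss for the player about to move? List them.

Classify positions by backward induction: terminal positions (no move available) are L. From any other position, the mover wins iff some move reaches an L.
n=0: no move → L
n=1: →0(L), so W
n=2: →1(W) only, which is W, so L
n=3: →2(L), so W
n=4: →2(L), so W
n=5: →4(W) only, which is W, so L
n=6: →5(L), so W
n=7: →6(W) only, which is W, so L
n=8: →7(L), so W
n=9: →8(W) only, which is W, so L
n=10: →5(L), so W
n=11: →10(W) only, which is W, so L
n=12: →11(L), so W
The losing starting values of n are exactly the entries labelled L in this table (6 of them).

0, 2, 5, 7, 9, 11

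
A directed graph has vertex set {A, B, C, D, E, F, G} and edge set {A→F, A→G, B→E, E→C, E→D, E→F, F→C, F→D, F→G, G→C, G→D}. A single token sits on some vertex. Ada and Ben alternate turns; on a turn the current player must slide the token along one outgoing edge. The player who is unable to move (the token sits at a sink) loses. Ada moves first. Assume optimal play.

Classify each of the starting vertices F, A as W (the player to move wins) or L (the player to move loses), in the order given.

Work bottom-up. With no move the player to move loses. Otherwise the position is W if at least one move leads to an L position for the opponent, and L if every move leads to a W.
Every edge goes from a vertex to one that appears earlier in the order C, D, G, F, A, E, B, so processing vertices in that order labels each vertex after all of its successors.
C: no outgoing edge → L
D: no outgoing edge → L
G: →D(L), so W
F: →D(L), so W
A: →F(W), G(W) — all W, so L
E: →D(L), so W
B: →E(W) only, which is W, so L

F: W, A: L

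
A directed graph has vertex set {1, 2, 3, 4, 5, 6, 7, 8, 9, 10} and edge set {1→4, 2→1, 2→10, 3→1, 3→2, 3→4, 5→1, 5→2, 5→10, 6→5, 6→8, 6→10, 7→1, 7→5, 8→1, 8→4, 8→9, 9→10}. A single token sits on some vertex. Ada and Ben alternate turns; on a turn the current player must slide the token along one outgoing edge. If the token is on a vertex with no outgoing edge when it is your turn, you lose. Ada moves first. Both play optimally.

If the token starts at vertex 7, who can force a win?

Ben wins.

Use the standard recursion: the mover loses at a terminal position; elsewhere, the mover wins exactly when some move hands the opponent an L position.
Every edge goes from a vertex to one that appears earlier in the order 10, 4, 1, 2, 9, 8, 5, 6, 3, 7, so processing vertices in that order labels each vertex after all of its successors.
10: no outgoing edge → L
4: no outgoing edge → L
1: reaches L-position 4 → W
2: reaches L-position 10 → W
9: reaches L-position 10 → W
8: reaches L-position 4 → W
5: reaches L-position 10 → W
6: reaches L-position 10 → W
3: reaches L-position 4 → W
7: only reaches 5(W), 1(W), all W → L
Every move from 7 reaches a W position, so the mover loses.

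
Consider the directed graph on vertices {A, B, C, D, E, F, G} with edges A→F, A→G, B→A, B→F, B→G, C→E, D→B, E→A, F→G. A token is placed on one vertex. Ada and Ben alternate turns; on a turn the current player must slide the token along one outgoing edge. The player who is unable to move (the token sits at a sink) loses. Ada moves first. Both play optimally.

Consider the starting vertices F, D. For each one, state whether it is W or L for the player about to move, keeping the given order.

Compute win/loss labels from the base case upward. A position with no move is L. Any other position is W if it can reach an L in one move, else L.
Every edge goes from a vertex to one that appears earlier in the order G, F, A, B, E, C, D, so processing vertices in that order labels each vertex after all of its successors.
G: no outgoing edge → L
F: W (go to G, an L position)
A: W (go to G, an L position)
B: W (go to G, an L position)
E: L (sole option A(W) is W)
C: W (go to E, an L position)
D: L (sole option B(W) is W)

F: W, D: L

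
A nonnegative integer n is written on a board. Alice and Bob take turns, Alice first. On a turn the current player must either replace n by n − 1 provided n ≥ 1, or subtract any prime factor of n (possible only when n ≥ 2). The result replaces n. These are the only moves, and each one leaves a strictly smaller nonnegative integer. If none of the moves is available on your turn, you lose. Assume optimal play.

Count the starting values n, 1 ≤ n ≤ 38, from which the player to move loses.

Build the W/L table. Terminal = L. A non-terminal position is W if it has a move to some L; otherwise it is L.
n=0: no move → L
n=1: W (go to 0, an L position)
n=2: W (go to 0, an L position)
n=3: W (go to 0, an L position)
n=4: L (options 2(W), 3(W) are all W)
n=5: W (go to 0, an L position)
n=6: W (go to 4, an L position)
n=7: W (go to 0, an L position)
n=8: L (options 6(W), 7(W) are all W)
n=9: W (go to 8, an L position)
n=10: W (go to 8, an L position)
n=11: W (go to 0, an L position)
n=12: L (options 9(W), 10(W), 11(W) are all W)
n=13: W (go to 0, an L position)
n=14: W (go to 12, an L position)
n=15: W (go to 12, an L position)
n=16: L (options 14(W), 15(W) are all W)
n=17: W (go to 0, an L position)
n=18: W (go to 16, an L position)
n=19: W (go to 0, an L position)
n=20: L (options 15(W), 18(W), 19(W) are all W)
n=21: W (go to 20, an L position)
n=22: W (go to 20, an L position)
n=23: W (go to 0, an L position)
n=24: L (options 21(W), 22(W), 23(W) are all W)
n=25: W (go to 20, an L position)
n=26: W (go to 24, an L position)
n=27: W (go to 24, an L position)
n=28: L (options 21(W), 26(W), 27(W) are all W)
n=29: W (go to 0, an L position)
n=30: W (go to 28, an L position)
n=31: W (go to 0, an L position)
n=32: L (options 30(W), 31(W) are all W)
n=33: W (go to 32, an L position)
n=34: W (go to 32, an L position)
n=35: W (go to 28, an L position)
n=36: L (options 33(W), 34(W), 35(W) are all W)
n=37: W (go to 0, an L position)
n=38: W (go to 36, an L position)
L entries with 1 ≤ n ≤ 38 (n=0 is outside the asked range and is not counted): n = 4, 8, 12, 16, 20, 24, 28, 32, 36; that makes 9.

9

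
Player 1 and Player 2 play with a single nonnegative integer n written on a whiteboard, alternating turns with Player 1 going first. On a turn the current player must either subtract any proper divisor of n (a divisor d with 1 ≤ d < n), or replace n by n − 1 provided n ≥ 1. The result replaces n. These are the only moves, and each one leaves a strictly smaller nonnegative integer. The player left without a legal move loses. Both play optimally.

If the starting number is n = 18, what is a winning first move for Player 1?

Positions with no move are L. A position that does have a move is losing for the player to move precisely when every available move leads to a winning position for the opponent. Fill in the labels:
n=0: no move → L
n=1: W (go to 0, an L position)
n=2: L (sole option 1(W) is W)
n=3: W (go to 2, an L position)
n=4: W (go to 2, an L position)
n=5: L (sole option 4(W) is W)
n=6: W (go to 5, an L position)
n=7: L (sole option 6(W) is W)
n=8: W (go to 7, an L position)
n=9: L (options 6(W), 8(W) are all W)
n=10: W (go to 5, an L position)
n=11: L (sole option 10(W) is W)
n=12: W (go to 9, an L position)
n=13: L (sole option 12(W) is W)
n=14: W (go to 7, an L position)
n=15: L (options 10(W), 12(W), 14(W) are all W)
n=16: W (go to 15, an L position)
n=17: L (sole option 16(W) is W)
n=18: W (go to 9, an L position)
From 18, the L positions reachable in one move are: 9, 15, 17. Any move reaching one of these is winning.

Move to 9.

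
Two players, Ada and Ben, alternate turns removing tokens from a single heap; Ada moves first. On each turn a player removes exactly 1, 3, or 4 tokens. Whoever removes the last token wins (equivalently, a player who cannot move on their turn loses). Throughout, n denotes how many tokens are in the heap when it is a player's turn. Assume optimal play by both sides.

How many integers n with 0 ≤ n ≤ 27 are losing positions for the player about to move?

Use the standard recursion: the mover loses at a terminal position; elsewhere, the mover wins exactly when some move hands the opponent an L position.
n=0: no move → L
n=1: →0(L), so W
n=2: →1(W) only, which is W, so L
n=3: →2(L), so W
n=4: →0(L), so W
n=5: →2(L), so W
n=6: →2(L), so W
n=7: →6(W), 4(W), 3(W) — all W, so L
n=8: →7(L), so W
n=9: →8(W), 6(W), 5(W) — all W, so L
n=10: →9(L), so W
n=11: →7(L), so W
n=12: →9(L), so W
n=13: →9(L), so W
n=14: →13(W), 11(W), 10(W) — all W, so L
n=15: →14(L), so W
n=16: →15(W), 13(W), 12(W) — all W, so L
n=17: →16(L), so W
n=18: →14(L), so W
n=19: →16(L), so W
n=20: →16(L), so W
n=21: →20(W), 18(W), 17(W) — all W, so L
n=22: →21(L), so W
n=23: →22(W), 20(W), 19(W) — all W, so L
n=24: →23(L), so W
n=25: →21(L), so W
n=26: →23(L), so W
n=27: →23(L), so W
L entries with 0 ≤ n ≤ 27: n = 0, 2, 7, 9, 14, 16, 21, 23; that makes 8.

8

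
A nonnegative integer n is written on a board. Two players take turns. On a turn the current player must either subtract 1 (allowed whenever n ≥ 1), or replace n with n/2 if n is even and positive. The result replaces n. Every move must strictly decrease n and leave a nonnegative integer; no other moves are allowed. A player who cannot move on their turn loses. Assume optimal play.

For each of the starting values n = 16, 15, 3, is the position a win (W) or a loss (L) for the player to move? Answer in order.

16: W, 15: L, 3: W

Compute win/loss labels from the base case upward. A position with no move is L. Any other position is W if it can reach an L in one move, else L.
n=0: no move → L
n=1: reaches L-position 0 → W
n=2: only reaches 1(W), which is W → L
n=3: reaches L-position 2 → W
n=4: reaches L-position 2 → W
n=5: only reaches 4(W), which is W → L
n=6: reaches L-position 5 → W
n=7: only reaches 6(W), which is W → L
n=8: reaches L-position 7 → W
n=9: only reaches 8(W), which is W → L
n=10: reaches L-position 5 → W
n=11: only reaches 10(W), which is W → L
n=12: reaches L-position 11 → W
n=13: only reaches 12(W), which is W → L
n=14: reaches L-position 7 → W
n=15: only reaches 14(W), which is W → L
n=16: reaches L-position 15 → W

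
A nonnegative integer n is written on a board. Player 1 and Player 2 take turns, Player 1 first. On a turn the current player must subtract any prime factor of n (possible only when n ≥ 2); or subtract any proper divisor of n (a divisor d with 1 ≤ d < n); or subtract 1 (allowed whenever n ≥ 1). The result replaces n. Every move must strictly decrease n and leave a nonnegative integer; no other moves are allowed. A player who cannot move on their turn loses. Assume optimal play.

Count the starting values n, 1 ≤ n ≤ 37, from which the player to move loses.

7

Classify positions by backward induction: terminal positions (no move available) are L. From any other position, the mover wins iff some move reaches an L.
n=0: no move → L
n=1: can move to 0, which is L ⇒ W
n=2: can move to 0, which is L ⇒ W
n=3: can move to 0, which is L ⇒ W
n=4: moves to 2(W), 3(W); every one is W ⇒ L
n=5: can move to 0, which is L ⇒ W
n=6: can move to 4, which is L ⇒ W
n=7: can move to 0, which is L ⇒ W
n=8: can move to 4, which is L ⇒ W
n=9: moves to 6(W), 8(W); every one is W ⇒ L
n=10: can move to 9, which is L ⇒ W
n=11: can move to 0, which is L ⇒ W
n=12: can move to 9, which is L ⇒ W
n=13: can move to 0, which is L ⇒ W
n=14: moves to 7(W), 12(W), 13(W); every one is W ⇒ L
n=15: can move to 14, which is L ⇒ W
n=16: can move to 14, which is L ⇒ W
n=17: can move to 0, which is L ⇒ W
n=18: can move to 9, which is L ⇒ W
n=19: can move to 0, which is L ⇒ W
n=20: moves to 10(W), 15(W), 16(W), 18(W), 19(W); every one is W ⇒ L
n=21: can move to 14, which is L ⇒ W
n=22: can move to 20, which is L ⇒ W
n=23: can move to 0, which is L ⇒ W
n=24: can move to 20, which is L ⇒ W
n=25: can move to 20, which is L ⇒ W
n=26: moves to 13(W), 24(W), 25(W); every one is W ⇒ L
n=27: can move to 26, which is L ⇒ W
n=28: can move to 14, which is L ⇒ W
n=29: can move to 0, which is L ⇒ W
n=30: can move to 20, which is L ⇒ W
n=31: can move to 0, which is L ⇒ W
n=32: moves to 16(W), 24(W), 28(W), 30(W), 31(W); every one is W ⇒ L
n=33: can move to 32, which is L ⇒ W
n=34: can move to 32, which is L ⇒ W
n=35: moves to 28(W), 30(W), 34(W); every one is W ⇒ L
n=36: can move to 32, which is L ⇒ W
n=37: can move to 0, which is L ⇒ W
L entries with 1 ≤ n ≤ 37 (n=0 is outside the asked range and is not counted): n = 4, 9, 14, 20, 26, 32, 35; that makes 7.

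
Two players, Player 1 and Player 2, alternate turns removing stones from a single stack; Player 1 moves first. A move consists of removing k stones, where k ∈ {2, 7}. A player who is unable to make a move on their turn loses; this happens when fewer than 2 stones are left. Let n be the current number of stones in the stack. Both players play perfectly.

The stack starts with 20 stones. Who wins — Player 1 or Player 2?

Player 1 wins.

Build the W/L table. Terminal = L. A non-terminal position is W if it has a move to some L; otherwise it is L.
n=0: no move → L
n=1: no move → L
n=2: W (go to 0, an L position)
n=3: W (go to 1, an L position)
n=4: L (sole option 2(W) is W)
n=5: L (sole option 3(W) is W)
n=6: W (go to 4, an L position)
n=7: W (go to 5, an L position)
n=8: W (go to 1, an L position)
n=9: L (options 7(W), 2(W) are all W)
n=10: L (options 8(W), 3(W) are all W)
n=11: W (go to 9, an L position)
n=12: W (go to 10, an L position)
n=13: L (options 11(W), 6(W) are all W)
n=14: L (options 12(W), 7(W) are all W)
n=15: W (go to 13, an L position)
n=16: W (go to 14, an L position)
n=17: W (go to 10, an L position)
n=18: L (options 16(W), 11(W) are all W)
n=19: L (options 17(W), 12(W) are all W)
n=20: W (go to 18, an L position)
The starting position 20 is W: Player 1 should remove 2, leaving 18, handing over an L position.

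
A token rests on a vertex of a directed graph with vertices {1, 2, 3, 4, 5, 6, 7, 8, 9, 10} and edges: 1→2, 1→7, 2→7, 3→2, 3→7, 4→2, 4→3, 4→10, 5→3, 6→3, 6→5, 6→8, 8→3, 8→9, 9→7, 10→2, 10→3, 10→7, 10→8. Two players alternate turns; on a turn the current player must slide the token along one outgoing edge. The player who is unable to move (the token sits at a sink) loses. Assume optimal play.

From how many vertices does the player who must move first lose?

Use the standard recursion: the mover loses at a terminal position; elsewhere, the mover wins exactly when some move hands the opponent an L position.
Every edge goes from a vertex to one that appears earlier in the order 7, 2, 9, 3, 5, 8, 10, 6, 1, 4, so processing vertices in that order labels each vertex after all of its successors.
7: no outgoing edge → L
2: reaches L-position 7 → W
9: reaches L-position 7 → W
3: reaches L-position 7 → W
5: only reaches 3(W), which is W → L
8: only reaches 3(W), 9(W), all W → L
10: reaches L-position 8 → W
6: reaches L-position 8 → W
1: reaches L-position 7 → W
4: only reaches 10(W), 3(W), 2(W), all W → L
The L vertices are 4, 5, 7, 8; that is 4 in all.

4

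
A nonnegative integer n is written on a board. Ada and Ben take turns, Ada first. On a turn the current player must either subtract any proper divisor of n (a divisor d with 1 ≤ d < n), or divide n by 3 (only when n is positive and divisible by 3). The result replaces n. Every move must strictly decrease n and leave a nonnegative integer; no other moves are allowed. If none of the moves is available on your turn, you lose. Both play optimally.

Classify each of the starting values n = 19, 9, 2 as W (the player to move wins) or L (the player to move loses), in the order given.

Build the W/L table. Terminal = L. A non-terminal position is W if it has a move to some L; otherwise it is L.
n=0: no move → L
n=1: no move → L
n=2: W (go to 1, an L position)
n=3: W (go to 1, an L position)
n=4: L (options 2(W), 3(W) are all W)
n=5: W (go to 4, an L position)
n=6: W (go to 4, an L position)
n=7: L (sole option 6(W) is W)
n=8: W (go to 4, an L position)
n=9: L (options 3(W), 6(W), 8(W) are all W)
n=10: W (go to 9, an L position)
n=11: L (sole option 10(W) is W)
n=12: W (go to 4, an L position)
n=13: L (sole option 12(W) is W)
n=14: W (go to 7, an L position)
n=15: L (options 5(W), 10(W), 12(W), 14(W) are all W)
n=16: W (go to 15, an L position)
n=17: L (sole option 16(W) is W)
n=18: W (go to 9, an L position)
n=19: L (sole option 18(W) is W)

19: L, 9: L, 2: W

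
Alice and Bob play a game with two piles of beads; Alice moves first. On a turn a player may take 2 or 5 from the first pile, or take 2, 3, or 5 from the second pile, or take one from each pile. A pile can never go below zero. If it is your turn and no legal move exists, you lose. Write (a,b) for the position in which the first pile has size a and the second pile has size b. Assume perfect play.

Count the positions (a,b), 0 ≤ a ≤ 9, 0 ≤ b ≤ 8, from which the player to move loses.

27

Label each position W (a win for the player to move) or L (a loss). A position with no legal move is L; any other position is W exactly when some move reaches an L, and L when every move reaches a W.
Every move lowers a or b (never raises either), so fill the grid row by row in increasing a, and left to right within a row: each cell's successors are then already labelled.
      b=0  b=1  b=2  b=3  b=4  b=5  b=6  b=7  b=8
a=0:    L    L    W    W    W    W    W    L    L
a=1:    L    W    W    W    L    W    W    W    W
a=2:    W    W    L    L    W    W    W    W    W
a=3:    W    L    L    W    W    W    W    W    L
a=4:    L    L    W    W    W    W    W    L    L
a=5:    W    W    W    L    L    W    W    W    W
a=6:    W    W    L    L    W    W    W    W    W
a=7:    L    L    W    W    W    W    W    L    L
a=8:    L    W    W    W    L    W    W    W    W
a=9:    W    W    L    L    W    W    W    W    W
Cells with no legal move (terminal, hence L): (0,0), (0,1), (1,0).
The remaining L cells, each justified by listing all of its moves:
(0,7): moves to (0,5)(W), (0,4)(W), (0,2)(W); every one is W ⇒ L
(0,8): moves to (0,6)(W), (0,5)(W), (0,3)(W); every one is W ⇒ L
(1,4): moves to (1,2)(W), (1,1)(W), (0,3)(W); every one is W ⇒ L
(2,2): moves to (0,2)(W), (2,0)(W), (1,1)(W); every one is W ⇒ L
(2,3): moves to (0,3)(W), (2,1)(W), (2,0)(W), (1,2)(W); every one is W ⇒ L
(3,1): moves to (1,1)(W), (2,0)(W); every one is W ⇒ L
(3,2): moves to (1,2)(W), (3,0)(W), (2,1)(W); every one is W ⇒ L
(3,8): moves to (1,8)(W), (3,6)(W), (3,5)(W), (3,3)(W), (2,7)(W); every one is W ⇒ L
(4,0): the only move is to (2,0)(W), a W ⇒ L
(4,1): moves to (2,1)(W), (3,0)(W); every one is W ⇒ L
(4,7): moves to (2,7)(W), (4,5)(W), (4,4)(W), (4,2)(W), (3,6)(W); every one is W ⇒ L
(4,8): moves to (2,8)(W), (4,6)(W), (4,5)(W), (4,3)(W), (3,7)(W); every one is W ⇒ L
(5,3): moves to (3,3)(W), (0,3)(W), (5,1)(W), (5,0)(W), (4,2)(W); every one is W ⇒ L
(5,4): moves to (3,4)(W), (0,4)(W), (5,2)(W), (5,1)(W), (4,3)(W); every one is W ⇒ L
(6,2): moves to (4,2)(W), (1,2)(W), (6,0)(W), (5,1)(W); every one is W ⇒ L
(6,3): moves to (4,3)(W), (1,3)(W), (6,1)(W), (6,0)(W), (5,2)(W); every one is W ⇒ L
(7,0): moves to (5,0)(W), (2,0)(W); every one is W ⇒ L
(7,1): moves to (5,1)(W), (2,1)(W), (6,0)(W); every one is W ⇒ L
(7,7): moves to (5,7)(W), (2,7)(W), (7,5)(W), (7,4)(W), (7,2)(W), (6,6)(W); every one is W ⇒ L
(7,8): moves to (5,8)(W), (2,8)(W), (7,6)(W), (7,5)(W), (7,3)(W), (6,7)(W); every one is W ⇒ L
(8,0): moves to (6,0)(W), (3,0)(W); every one is W ⇒ L
(8,4): moves to (6,4)(W), (3,4)(W), (8,2)(W), (8,1)(W), (7,3)(W); every one is W ⇒ L
(9,2): moves to (7,2)(W), (4,2)(W), (9,0)(W), (8,1)(W); every one is W ⇒ L
(9,3): moves to (7,3)(W), (4,3)(W), (9,1)(W), (9,0)(W), (8,2)(W); every one is W ⇒ L
Every other cell has at least one move into one of the L cells above, so it is W.
L cells per row: a=0: 4, a=1: 2, a=2: 2, a=3: 3, a=4: 4, a=5: 2, a=6: 2, a=7: 4, a=8: 2, a=9: 2; total 27.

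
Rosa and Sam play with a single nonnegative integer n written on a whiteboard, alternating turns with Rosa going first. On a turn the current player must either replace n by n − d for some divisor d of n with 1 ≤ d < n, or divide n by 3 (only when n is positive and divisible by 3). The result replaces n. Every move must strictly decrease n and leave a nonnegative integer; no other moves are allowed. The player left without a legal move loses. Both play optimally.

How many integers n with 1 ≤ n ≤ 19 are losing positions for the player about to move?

Label each position W (a win for the player to move) or L (a loss). A position with no legal move is L; any other position is W exactly when some move reaches an L, and L when every move reaches a W.
n=0: no move → L
n=1: no move → L
n=2: →1(L), so W
n=3: →1(L), so W
n=4: →2(W), 3(W) — all W, so L
n=5: →4(L), so W
n=6: →4(L), so W
n=7: →6(W) only, which is W, so L
n=8: →4(L), so W
n=9: →3(W), 6(W), 8(W) — all W, so L
n=10: →9(L), so W
n=11: →10(W) only, which is W, so L
n=12: →4(L), so W
n=13: →12(W) only, which is W, so L
n=14: →7(L), so W
n=15: →5(W), 10(W), 12(W), 14(W) — all W, so L
n=16: →15(L), so W
n=17: →16(W) only, which is W, so L
n=18: →9(L), so W
n=19: →18(W) only, which is W, so L
L entries with 1 ≤ n ≤ 19 (n=0 is outside the asked range and is not counted): n = 1, 4, 7, 9, 11, 13, 15, 17, 19; that makes 9.

9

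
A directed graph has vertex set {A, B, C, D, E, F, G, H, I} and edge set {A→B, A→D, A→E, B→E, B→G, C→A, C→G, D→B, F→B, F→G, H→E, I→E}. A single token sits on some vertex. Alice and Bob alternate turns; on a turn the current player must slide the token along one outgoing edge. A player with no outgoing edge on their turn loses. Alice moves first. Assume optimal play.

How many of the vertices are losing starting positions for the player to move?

Compute win/loss labels from the base case upward. A position with no move is L. Any other position is W if it can reach an L in one move, else L.
Every edge goes from a vertex to one that appears earlier in the order E, G, B, F, D, A, I, C, H, so processing vertices in that order labels each vertex after all of its successors.
E: no outgoing edge → L
G: no outgoing edge → L
B: reaches L-position G → W
F: reaches L-position G → W
D: only reaches B(W), which is W → L
A: reaches L-position D → W
I: reaches L-position E → W
C: reaches L-position G → W
H: reaches L-position E → W
The L vertices are D, E, G; that is 3 in all.

3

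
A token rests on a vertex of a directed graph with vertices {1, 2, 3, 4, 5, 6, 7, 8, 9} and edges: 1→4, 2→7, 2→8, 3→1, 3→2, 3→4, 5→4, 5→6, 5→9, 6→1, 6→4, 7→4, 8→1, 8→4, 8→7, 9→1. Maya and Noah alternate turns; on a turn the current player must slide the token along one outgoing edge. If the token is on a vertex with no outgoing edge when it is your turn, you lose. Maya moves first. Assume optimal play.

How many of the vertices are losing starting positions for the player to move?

Compute win/loss labels from the base case upward. A position with no move is L. Any other position is W if it can reach an L in one move, else L.
Every edge goes from a vertex to one that appears earlier in the order 4, 7, 1, 6, 9, 8, 2, 3, 5, so processing vertices in that order labels each vertex after all of its successors.
4: no outgoing edge → L
7: reaches L-position 4 → W
1: reaches L-position 4 → W
6: reaches L-position 4 → W
9: only reaches 1(W), which is W → L
8: reaches L-position 4 → W
2: only reaches 8(W), 7(W), all W → L
3: reaches L-position 2 → W
5: reaches L-position 9 → W
The L vertices are 2, 4, 9; that is 3 in all.

3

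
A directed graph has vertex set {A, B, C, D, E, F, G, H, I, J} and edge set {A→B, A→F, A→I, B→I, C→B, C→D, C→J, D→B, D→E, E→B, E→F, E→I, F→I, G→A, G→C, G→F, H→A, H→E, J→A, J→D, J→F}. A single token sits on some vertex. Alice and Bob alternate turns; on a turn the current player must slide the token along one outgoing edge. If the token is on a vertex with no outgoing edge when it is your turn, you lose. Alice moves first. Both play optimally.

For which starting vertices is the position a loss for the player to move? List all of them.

Use the standard recursion: the mover loses at a terminal position; elsewhere, the mover wins exactly when some move hands the opponent an L position.
Every edge goes from a vertex to one that appears earlier in the order I, B, F, E, A, D, J, C, G, H, so processing vertices in that order labels each vertex after all of its successors.
I: no outgoing edge → L
B: →I(L), so W
F: →I(L), so W
E: →I(L), so W
A: →I(L), so W
D: →E(W), B(W) — all W, so L
J: →D(L), so W
C: →D(L), so W
G: →C(W), A(W), F(W) — all W, so L
H: →A(W), E(W) — all W, so L
The losing starting vertices are exactly the entries labelled L in this table (4 of them).

D, G, H, I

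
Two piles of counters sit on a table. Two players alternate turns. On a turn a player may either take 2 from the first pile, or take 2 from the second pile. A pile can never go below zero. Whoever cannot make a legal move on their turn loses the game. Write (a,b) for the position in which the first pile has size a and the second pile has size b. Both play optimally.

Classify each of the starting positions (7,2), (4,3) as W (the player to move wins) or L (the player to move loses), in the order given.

(7,2): L, (4,3): W

Build the W/L table. Terminal = L. A non-terminal position is W if it has a move to some L; otherwise it is L.
No move ever increases a pile, so every position that can arise here has a ≤ 7 and b ≤ 3; it is enough to label the cells with 0 ≤ a ≤ 7 and 0 ≤ b ≤ 3.
Every move lowers a or b (never raises either), so fill the grid row by row in increasing a, and left to right within a row: each cell's successors are then already labelled.
      b=0  b=1  b=2  b=3
a=0:    L    L    W    W
a=1:    L    L    W    W
a=2:    W    W    L    L
a=3:    W    W    L    L
a=4:    L    L    W    W
a=5:    L    L    W    W
a=6:    W    W    L    L
a=7:    W    W    L    L
Cells with no legal move (terminal, hence L): (0,0), (0,1), (1,0), (1,1).
The remaining L cells, each justified by listing all of its moves:
(2,2): only reaches (0,2)(W), (2,0)(W), all W → L
(2,3): only reaches (0,3)(W), (2,1)(W), all W → L
(3,2): only reaches (1,2)(W), (3,0)(W), all W → L
(3,3): only reaches (1,3)(W), (3,1)(W), all W → L
(4,0): only reaches (2,0)(W), which is W → L
(4,1): only reaches (2,1)(W), which is W → L
(5,0): only reaches (3,0)(W), which is W → L
(5,1): only reaches (3,1)(W), which is W → L
(6,2): only reaches (4,2)(W), (6,0)(W), all W → L
(6,3): only reaches (4,3)(W), (6,1)(W), all W → L
(7,2): only reaches (5,2)(W), (7,0)(W), all W → L
(7,3): only reaches (5,3)(W), (7,1)(W), all W → L
Every other cell has at least one move into one of the L cells above, so it is W.
(7,2): one of the L cells justified above, so L
(4,3): the move to (2,3) reaches an L cell, so W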